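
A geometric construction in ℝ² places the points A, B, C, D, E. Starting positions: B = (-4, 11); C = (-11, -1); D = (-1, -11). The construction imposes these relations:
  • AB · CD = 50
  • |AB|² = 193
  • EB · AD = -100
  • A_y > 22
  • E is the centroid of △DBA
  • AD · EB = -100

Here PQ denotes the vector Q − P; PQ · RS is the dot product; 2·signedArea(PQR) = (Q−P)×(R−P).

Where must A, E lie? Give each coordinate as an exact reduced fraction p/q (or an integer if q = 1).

1. A_x = 3  [line -10·x + 10·y + -200 = 0 ∩ |AB|² = 193]
2. A_y = 23  [line -10·x + 10·y + -200 = 0 ∩ |AB|² = 193]
   → A = (3, 23)
3. E_x = -2/3  [E is the centroid of △DBA]
4. E_y = 23/3  [E is the centroid of △DBA]
   → E = (-2/3, 23/3)

A = (3, 23)
E = (-2/3, 23/3)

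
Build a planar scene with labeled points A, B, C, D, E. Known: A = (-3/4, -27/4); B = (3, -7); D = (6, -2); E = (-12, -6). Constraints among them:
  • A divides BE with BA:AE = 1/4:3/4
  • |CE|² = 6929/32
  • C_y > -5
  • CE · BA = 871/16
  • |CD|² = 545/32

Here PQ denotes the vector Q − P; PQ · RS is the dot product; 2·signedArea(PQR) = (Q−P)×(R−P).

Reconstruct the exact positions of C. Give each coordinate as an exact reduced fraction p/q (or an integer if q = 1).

C = (21/8, -35/8)

1. C_x = 21/8  [line 15/4·x + -1/4·y + -175/16 = 0 ∩ |CE|² = 6929/32]
2. C_y = -35/8  [line 15/4·x + -1/4·y + -175/16 = 0 ∩ |CE|² = 6929/32]
   → C = (21/8, -35/8)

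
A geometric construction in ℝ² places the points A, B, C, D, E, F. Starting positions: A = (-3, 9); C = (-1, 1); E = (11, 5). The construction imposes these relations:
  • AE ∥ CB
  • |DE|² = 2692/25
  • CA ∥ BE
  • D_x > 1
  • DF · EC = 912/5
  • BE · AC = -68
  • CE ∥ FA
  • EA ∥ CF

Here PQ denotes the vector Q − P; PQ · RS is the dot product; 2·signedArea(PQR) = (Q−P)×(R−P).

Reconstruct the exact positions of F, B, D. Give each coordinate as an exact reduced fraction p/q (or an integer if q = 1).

1. F_x = -15  [CE ∥ FA ∩ EA ∥ CF]
2. F_y = 5  [CE ∥ FA ∩ EA ∥ CF]
   → F = (-15, 5)
3. B_x = 13  [CA ∥ BE ∩ AE ∥ CB]
4. B_y = -3  [CA ∥ BE ∩ AE ∥ CB]
   → B = (13, -3)
5. D_x = 9/5  [line 12·x + 4·y + -112/5 = 0 ∩ |DE|² = 2692/25]
6. D_y = 1/5  [line 12·x + 4·y + -112/5 = 0 ∩ |DE|² = 2692/25]
   → D = (9/5, 1/5)

B = (13, -3)
D = (9/5, 1/5)
F = (-15, 5)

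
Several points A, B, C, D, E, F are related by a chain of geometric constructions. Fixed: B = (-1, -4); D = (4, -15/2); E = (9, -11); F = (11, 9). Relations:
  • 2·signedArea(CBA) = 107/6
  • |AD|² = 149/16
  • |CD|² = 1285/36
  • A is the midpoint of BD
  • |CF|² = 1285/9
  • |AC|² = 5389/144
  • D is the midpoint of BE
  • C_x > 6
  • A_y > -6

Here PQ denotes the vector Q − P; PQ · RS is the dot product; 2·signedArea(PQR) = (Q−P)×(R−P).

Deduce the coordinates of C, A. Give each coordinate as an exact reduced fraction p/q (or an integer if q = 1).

1. A_x = 3/2  [A is the midpoint of BD]
2. A_y = -23/4  [A is the midpoint of BD]
   → A = (3/2, -23/4)
3. C_x = 19/3  [line 7/4·x + 5/2·y + -73/12 = 0 ∩ |CF|² = 1285/9]
4. C_y = -2  [line 7/4·x + 5/2·y + -73/12 = 0 ∩ |CF|² = 1285/9]
   → C = (19/3, -2)

A = (3/2, -23/4)
C = (19/3, -2)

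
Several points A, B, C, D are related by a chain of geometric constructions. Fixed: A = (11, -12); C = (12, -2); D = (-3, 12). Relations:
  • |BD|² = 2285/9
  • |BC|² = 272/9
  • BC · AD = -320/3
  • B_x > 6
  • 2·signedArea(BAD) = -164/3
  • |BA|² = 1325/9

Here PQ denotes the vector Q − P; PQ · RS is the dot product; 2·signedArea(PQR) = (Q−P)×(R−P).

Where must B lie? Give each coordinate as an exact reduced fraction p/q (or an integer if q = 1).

1. B_x = 20/3  [BC · AD = -320/3 ∩ 2·signedArea(BAD) = -164/3]
2. B_y = -2/3  [BC · AD = -320/3 ∩ 2·signedArea(BAD) = -164/3]
   → B = (20/3, -2/3)

B = (20/3, -2/3)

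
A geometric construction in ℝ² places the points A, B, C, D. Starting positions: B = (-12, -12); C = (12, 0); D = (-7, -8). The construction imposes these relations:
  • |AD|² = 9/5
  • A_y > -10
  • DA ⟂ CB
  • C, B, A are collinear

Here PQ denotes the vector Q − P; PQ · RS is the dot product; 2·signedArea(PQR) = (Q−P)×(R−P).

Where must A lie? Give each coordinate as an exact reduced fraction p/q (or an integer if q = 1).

1. A_x = -32/5  [C, B, A are collinear ∩ DA ⟂ CB]
2. A_y = -46/5  [C, B, A are collinear ∩ DA ⟂ CB]
   → A = (-32/5, -46/5)

A = (-32/5, -46/5)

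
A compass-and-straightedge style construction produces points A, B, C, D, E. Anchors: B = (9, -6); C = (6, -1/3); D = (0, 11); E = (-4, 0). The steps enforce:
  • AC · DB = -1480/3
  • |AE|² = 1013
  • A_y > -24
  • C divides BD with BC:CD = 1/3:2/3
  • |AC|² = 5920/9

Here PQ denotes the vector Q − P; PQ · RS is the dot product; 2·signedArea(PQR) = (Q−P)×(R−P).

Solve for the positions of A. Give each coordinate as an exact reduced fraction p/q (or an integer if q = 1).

1. A_x = 18  [line -9·x + 17·y + 553 = 0 ∩ |AC|² = 5920/9]
2. A_y = -23  [line -9·x + 17·y + 553 = 0 ∩ |AC|² = 5920/9]
   → A = (18, -23)

A = (18, -23)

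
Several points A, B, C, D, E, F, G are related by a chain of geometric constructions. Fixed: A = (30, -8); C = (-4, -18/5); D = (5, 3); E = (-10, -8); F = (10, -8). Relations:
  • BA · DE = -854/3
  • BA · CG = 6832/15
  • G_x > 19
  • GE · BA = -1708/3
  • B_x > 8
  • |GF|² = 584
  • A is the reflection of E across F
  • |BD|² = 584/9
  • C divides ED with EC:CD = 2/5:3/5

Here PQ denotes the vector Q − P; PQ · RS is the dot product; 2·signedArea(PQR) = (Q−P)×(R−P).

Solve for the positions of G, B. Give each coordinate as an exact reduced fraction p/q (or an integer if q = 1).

B = (25/3, -13/3)
G = (20, 14)

1. B_x = 25/3  [line 15·x + 11·y + -232/3 = 0 ∩ |BD|² = 584/9]
2. B_y = -13/3  [line 15·x + 11·y + -232/3 = 0 ∩ |BD|² = 584/9]
   → B = (25/3, -13/3)
3. G_x = 20  [line -65/3·x + 11/3·y + 382 = 0 ∩ |GF|² = 584]
4. G_y = 14  [line -65/3·x + 11/3·y + 382 = 0 ∩ |GF|² = 584]
   → G = (20, 14)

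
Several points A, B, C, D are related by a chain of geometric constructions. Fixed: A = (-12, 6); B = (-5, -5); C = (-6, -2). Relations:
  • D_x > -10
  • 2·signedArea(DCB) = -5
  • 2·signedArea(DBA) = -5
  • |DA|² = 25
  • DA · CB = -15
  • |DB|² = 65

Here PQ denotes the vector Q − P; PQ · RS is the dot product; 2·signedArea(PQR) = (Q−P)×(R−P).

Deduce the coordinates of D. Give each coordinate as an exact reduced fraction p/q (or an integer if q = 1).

D = (-9, 2)

1. D_x = -9  [2·signedArea(DCB) = -5 ∩ 2·signedArea(DBA) = -5]
2. D_y = 2  [2·signedArea(DCB) = -5 ∩ 2·signedArea(DBA) = -5]
   → D = (-9, 2)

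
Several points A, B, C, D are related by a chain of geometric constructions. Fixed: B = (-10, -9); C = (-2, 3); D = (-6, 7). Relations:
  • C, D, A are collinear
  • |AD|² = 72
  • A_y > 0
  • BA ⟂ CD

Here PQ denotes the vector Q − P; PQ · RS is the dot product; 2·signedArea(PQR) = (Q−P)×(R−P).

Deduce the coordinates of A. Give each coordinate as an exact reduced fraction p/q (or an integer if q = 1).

A = (0, 1)

1. A_x = 0  [C, D, A are collinear ∩ BA ⟂ CD]
2. A_y = 1  [C, D, A are collinear ∩ BA ⟂ CD]
   → A = (0, 1)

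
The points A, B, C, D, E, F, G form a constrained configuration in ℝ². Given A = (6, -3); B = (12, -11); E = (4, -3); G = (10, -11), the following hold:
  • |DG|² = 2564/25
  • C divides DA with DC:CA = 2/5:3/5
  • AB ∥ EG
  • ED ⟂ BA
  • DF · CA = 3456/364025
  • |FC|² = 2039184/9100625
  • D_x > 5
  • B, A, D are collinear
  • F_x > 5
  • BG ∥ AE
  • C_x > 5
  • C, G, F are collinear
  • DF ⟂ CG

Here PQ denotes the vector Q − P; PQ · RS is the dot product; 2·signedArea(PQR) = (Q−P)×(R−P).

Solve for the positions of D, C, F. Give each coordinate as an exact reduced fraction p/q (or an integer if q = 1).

1. D_x = 132/25  [B, A, D are collinear ∩ ED ⟂ BA]
2. D_y = -51/25  [B, A, D are collinear ∩ ED ⟂ BA]
   → D = (132/25, -51/25)
3. C_x = 696/125  [C divides DA with DC:CA = 2/5:3/5]
4. C_y = -303/125  [C divides DA with DC:CA = 2/5:3/5]
   → C = (696/125, -303/125)
5. F_x = 389556/72805  [C, G, F are collinear ∩ DF ⟂ CG]
6. F_y = -145863/72805  [C, G, F are collinear ∩ DF ⟂ CG]
   → F = (389556/72805, -145863/72805)

C = (696/125, -303/125)
D = (132/25, -51/25)
F = (389556/72805, -145863/72805)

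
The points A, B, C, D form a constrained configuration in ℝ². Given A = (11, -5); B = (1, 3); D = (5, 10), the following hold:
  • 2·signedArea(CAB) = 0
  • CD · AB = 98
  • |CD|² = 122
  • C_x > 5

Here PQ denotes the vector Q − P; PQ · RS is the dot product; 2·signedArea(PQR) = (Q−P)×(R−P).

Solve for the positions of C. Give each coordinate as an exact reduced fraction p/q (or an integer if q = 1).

C = (6, -1)

1. C_x = 6  [2·signedArea(CAB) = 0 ∩ CD · AB = 98]
2. C_y = -1  [2·signedArea(CAB) = 0 ∩ CD · AB = 98]
   → C = (6, -1)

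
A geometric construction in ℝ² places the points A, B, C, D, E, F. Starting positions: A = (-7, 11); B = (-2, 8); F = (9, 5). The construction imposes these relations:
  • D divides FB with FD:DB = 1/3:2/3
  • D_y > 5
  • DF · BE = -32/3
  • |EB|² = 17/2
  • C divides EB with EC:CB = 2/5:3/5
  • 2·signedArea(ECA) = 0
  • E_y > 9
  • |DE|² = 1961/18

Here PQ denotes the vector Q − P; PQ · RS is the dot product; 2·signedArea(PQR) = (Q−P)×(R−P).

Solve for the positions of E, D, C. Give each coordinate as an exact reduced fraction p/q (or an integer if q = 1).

1. D_x = 16/3  [D divides FB with FD:DB = 1/3:2/3]
2. D_y = 6  [D divides FB with FD:DB = 1/3:2/3]
   → D = (16/3, 6)
3. E_x = -9/2  [line 11/3·x + -1·y + 26 = 0 ∩ |EB|² = 17/2]
4. E_y = 19/2  [line 11/3·x + -1·y + 26 = 0 ∩ |EB|² = 17/2]
   → E = (-9/2, 19/2)
5. C_x = -7/2  [2·signedArea(ECA) = 0 ∩ C divides EB with EC:CB = 2/5:3/5]
6. C_y = 89/10  [2·signedArea(ECA) = 0 ∩ C divides EB with EC:CB = 2/5:3/5]
   → C = (-7/2, 89/10)

C = (-7/2, 89/10)
D = (16/3, 6)
E = (-9/2, 19/2)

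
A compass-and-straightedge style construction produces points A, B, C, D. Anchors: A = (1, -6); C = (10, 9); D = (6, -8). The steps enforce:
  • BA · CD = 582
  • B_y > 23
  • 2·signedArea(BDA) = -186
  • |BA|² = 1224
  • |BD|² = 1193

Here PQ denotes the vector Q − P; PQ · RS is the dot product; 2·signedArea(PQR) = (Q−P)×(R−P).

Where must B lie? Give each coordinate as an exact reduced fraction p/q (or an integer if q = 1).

B = (19, 24)

1. B_x = 19  [2·signedArea(BDA) = -186 ∩ BA · CD = 582]
2. B_y = 24  [2·signedArea(BDA) = -186 ∩ BA · CD = 582]
   → B = (19, 24)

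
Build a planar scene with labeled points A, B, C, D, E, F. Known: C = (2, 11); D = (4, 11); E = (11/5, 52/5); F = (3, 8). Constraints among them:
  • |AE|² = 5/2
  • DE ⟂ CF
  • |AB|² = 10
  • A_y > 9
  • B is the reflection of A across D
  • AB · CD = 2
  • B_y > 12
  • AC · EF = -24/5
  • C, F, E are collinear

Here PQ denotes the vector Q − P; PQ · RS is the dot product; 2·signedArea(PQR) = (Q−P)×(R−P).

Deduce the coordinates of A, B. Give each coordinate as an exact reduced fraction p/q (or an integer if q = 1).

1. A_x = 7/2  [line -4/5·x + 12/5·y + -20 = 0 ∩ |AE|² = 5/2]
2. A_y = 19/2  [line -4/5·x + 12/5·y + -20 = 0 ∩ |AE|² = 5/2]
   → A = (7/2, 19/2)
3. B_x = 9/2  [B is the reflection of A across D]
4. B_y = 25/2  [B is the reflection of A across D]
   → B = (9/2, 25/2)

A = (7/2, 19/2)
B = (9/2, 25/2)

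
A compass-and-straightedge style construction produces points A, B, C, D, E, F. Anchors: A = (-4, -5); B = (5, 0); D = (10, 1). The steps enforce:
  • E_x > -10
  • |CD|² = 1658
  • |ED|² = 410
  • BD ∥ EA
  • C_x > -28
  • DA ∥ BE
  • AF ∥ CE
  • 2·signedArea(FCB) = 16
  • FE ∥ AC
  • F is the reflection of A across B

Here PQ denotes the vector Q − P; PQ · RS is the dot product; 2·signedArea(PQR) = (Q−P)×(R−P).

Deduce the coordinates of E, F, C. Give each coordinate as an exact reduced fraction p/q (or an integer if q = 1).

C = (-27, -16)
E = (-9, -6)
F = (14, 5)

1. E_x = -9  [BD ∥ EA ∩ DA ∥ BE]
2. E_y = -6  [BD ∥ EA ∩ DA ∥ BE]
   → E = (-9, -6)
3. F_x = 14  [F is the reflection of A across B]
4. F_y = 5  [F is the reflection of A across B]
   → F = (14, 5)
5. C_x = -27  [AF ∥ CE ∩ FE ∥ AC]
6. C_y = -16  [AF ∥ CE ∩ FE ∥ AC]
   → C = (-27, -16)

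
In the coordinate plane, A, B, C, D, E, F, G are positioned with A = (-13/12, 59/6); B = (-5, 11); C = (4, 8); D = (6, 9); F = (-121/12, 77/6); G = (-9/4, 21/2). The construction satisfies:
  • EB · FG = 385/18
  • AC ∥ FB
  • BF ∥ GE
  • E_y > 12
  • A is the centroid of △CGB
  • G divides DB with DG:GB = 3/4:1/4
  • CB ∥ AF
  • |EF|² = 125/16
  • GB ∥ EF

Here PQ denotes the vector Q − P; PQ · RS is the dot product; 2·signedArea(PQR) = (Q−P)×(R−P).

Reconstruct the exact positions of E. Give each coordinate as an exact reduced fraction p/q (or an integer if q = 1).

E = (-22/3, 37/3)

1. E_x = -22/3  [GB ∥ EF ∩ BF ∥ GE]
2. E_y = 37/3  [GB ∥ EF ∩ BF ∥ GE]
   → E = (-22/3, 37/3)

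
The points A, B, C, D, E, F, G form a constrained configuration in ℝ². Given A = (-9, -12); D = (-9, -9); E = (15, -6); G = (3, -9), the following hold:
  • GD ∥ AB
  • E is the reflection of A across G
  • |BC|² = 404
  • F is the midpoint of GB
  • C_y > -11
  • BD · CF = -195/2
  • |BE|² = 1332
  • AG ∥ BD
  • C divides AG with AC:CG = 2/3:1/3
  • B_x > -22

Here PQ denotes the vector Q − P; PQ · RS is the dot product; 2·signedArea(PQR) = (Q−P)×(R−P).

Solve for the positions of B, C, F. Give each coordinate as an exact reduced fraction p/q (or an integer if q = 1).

B = (-21, -12)
C = (-1, -10)
F = (-9, -21/2)

1. B_x = -21  [AG ∥ BD ∩ GD ∥ AB]
2. B_y = -12  [AG ∥ BD ∩ GD ∥ AB]
   → B = (-21, -12)
3. C_x = -1  [C divides AG with AC:CG = 2/3:1/3]
4. C_y = -10  [C divides AG with AC:CG = 2/3:1/3]
   → C = (-1, -10)
5. F_x = -9  [F is the midpoint of GB]
6. F_y = -21/2  [F is the midpoint of GB]
   → F = (-9, -21/2)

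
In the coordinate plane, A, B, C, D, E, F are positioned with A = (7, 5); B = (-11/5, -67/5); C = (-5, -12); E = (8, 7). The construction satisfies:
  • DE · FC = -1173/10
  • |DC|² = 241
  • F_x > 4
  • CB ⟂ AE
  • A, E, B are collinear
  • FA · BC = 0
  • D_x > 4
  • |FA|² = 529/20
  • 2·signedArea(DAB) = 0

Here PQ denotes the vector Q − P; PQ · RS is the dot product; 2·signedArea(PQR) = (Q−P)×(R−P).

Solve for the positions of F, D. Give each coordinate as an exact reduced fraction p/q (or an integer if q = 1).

D = (23/5, 1/5)
F = (47/10, 2/5)

1. D_x = 23/5  [line 92/5·x + -46/5·y + -414/5 = 0 ∩ |DC|² = 241]
2. D_y = 1/5  [line 92/5·x + -46/5·y + -414/5 = 0 ∩ |DC|² = 241]
   → D = (23/5, 1/5)
3. F_x = 47/10  [FA · BC = 0 ∩ DE · FC = -1173/10]
4. F_y = 2/5  [FA · BC = 0 ∩ DE · FC = -1173/10]
   → F = (47/10, 2/5)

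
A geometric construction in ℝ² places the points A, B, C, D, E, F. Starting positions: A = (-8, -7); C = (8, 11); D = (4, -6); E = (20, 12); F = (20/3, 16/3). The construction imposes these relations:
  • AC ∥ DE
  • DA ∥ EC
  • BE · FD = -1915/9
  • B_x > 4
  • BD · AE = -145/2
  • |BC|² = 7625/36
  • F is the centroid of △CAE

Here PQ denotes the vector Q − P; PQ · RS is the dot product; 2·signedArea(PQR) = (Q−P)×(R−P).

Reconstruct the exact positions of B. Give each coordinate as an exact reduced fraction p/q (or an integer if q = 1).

1. B_x = 14/3  [BD · AE = -145/2 ∩ BE · FD = -1915/9]
2. B_y = -19/6  [BD · AE = -145/2 ∩ BE · FD = -1915/9]
   → B = (14/3, -19/6)

B = (14/3, -19/6)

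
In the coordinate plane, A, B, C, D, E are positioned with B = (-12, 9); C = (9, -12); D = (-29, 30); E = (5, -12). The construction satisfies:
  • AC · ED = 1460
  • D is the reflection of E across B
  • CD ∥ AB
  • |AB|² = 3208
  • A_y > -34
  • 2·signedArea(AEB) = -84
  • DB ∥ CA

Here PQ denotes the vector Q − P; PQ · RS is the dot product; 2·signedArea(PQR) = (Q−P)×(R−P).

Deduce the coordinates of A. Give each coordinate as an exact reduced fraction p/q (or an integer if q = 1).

1. A_x = 26  [CD ∥ AB ∩ DB ∥ CA]
2. A_y = -33  [CD ∥ AB ∩ DB ∥ CA]
   → A = (26, -33)

A = (26, -33)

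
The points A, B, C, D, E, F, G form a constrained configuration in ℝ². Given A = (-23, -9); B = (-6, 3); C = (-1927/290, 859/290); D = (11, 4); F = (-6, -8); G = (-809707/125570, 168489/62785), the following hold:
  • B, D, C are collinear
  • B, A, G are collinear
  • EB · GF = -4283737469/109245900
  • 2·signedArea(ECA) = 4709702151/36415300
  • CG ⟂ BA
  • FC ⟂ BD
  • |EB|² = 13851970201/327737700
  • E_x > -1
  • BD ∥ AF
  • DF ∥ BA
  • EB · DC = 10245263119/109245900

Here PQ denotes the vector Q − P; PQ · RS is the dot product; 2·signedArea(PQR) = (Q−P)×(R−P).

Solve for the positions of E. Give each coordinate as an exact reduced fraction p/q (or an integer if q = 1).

1. E_x = -60619/125570  [EB · DC = 10245263119/109245900 ∩ 2·signedArea(ECA) = 4709702151/36415300]
2. E_y = -82651/188355  [EB · DC = 10245263119/109245900 ∩ 2·signedArea(ECA) = 4709702151/36415300]
   → E = (-60619/125570, -82651/188355)

E = (-60619/125570, -82651/188355)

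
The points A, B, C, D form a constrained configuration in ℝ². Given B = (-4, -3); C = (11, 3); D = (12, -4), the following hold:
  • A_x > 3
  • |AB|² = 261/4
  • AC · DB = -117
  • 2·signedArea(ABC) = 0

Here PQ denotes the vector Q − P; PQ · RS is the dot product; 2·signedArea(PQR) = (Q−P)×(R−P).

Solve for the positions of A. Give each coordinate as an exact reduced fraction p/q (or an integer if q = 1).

A = (7/2, 0)

1. A_x = 7/2  [2·signedArea(ABC) = 0 ∩ AC · DB = -117]
2. A_y = 0  [2·signedArea(ABC) = 0 ∩ AC · DB = -117]
   → A = (7/2, 0)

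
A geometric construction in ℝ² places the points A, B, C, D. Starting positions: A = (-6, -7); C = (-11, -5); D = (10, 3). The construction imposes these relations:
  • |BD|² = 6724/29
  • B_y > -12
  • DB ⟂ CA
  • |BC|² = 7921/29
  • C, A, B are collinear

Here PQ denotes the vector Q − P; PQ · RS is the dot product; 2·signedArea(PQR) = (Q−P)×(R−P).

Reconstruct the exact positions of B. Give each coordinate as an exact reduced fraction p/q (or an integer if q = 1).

B = (126/29, -323/29)

1. B_x = 126/29  [C, A, B are collinear ∩ DB ⟂ CA]
2. B_y = -323/29  [C, A, B are collinear ∩ DB ⟂ CA]
   → B = (126/29, -323/29)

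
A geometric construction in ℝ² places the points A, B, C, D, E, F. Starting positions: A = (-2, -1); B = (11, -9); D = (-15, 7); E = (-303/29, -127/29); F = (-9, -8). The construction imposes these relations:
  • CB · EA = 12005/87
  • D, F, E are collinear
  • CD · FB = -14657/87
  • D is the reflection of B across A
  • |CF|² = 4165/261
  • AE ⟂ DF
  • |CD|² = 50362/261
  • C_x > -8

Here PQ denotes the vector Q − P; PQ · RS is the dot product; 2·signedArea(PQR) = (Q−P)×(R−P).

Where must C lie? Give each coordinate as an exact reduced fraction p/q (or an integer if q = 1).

1. C_x = -622/87  [CD · FB = -14657/87 ∩ CB · EA = 12005/87]
2. C_y = -388/87  [CD · FB = -14657/87 ∩ CB · EA = 12005/87]
   → C = (-622/87, -388/87)

C = (-622/87, -388/87)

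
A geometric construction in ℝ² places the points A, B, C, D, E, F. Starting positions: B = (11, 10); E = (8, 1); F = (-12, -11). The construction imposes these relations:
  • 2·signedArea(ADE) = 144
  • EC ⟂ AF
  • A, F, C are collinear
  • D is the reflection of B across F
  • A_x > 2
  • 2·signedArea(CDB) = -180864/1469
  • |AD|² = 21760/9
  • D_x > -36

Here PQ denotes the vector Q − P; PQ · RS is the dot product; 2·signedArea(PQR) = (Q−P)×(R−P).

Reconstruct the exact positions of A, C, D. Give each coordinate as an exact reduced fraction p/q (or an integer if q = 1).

A = (7/3, 0)
C = (9376/1469, 4565/1469)
D = (-35, -32)

1. D_x = -35  [D is the reflection of B across F]
2. D_y = -32  [D is the reflection of B across F]
   → D = (-35, -32)
3. A_x = 7/3  [line -33·x + 43·y + 77 = 0 ∩ |AD|² = 21760/9]
4. A_y = 0  [line -33·x + 43·y + 77 = 0 ∩ |AD|² = 21760/9]
   → A = (7/3, 0)
5. C_x = 9376/1469  [A, F, C are collinear ∩ EC ⟂ AF]
6. C_y = 4565/1469  [A, F, C are collinear ∩ EC ⟂ AF]
   → C = (9376/1469, 4565/1469)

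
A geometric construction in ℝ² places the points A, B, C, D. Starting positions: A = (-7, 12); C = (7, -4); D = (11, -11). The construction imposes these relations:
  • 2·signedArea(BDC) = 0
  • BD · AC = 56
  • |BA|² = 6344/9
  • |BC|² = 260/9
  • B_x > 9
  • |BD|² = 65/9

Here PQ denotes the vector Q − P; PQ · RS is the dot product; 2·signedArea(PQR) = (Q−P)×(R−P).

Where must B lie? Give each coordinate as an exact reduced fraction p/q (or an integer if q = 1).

B = (29/3, -26/3)

1. B_x = 29/3  [2·signedArea(BDC) = 0 ∩ BD · AC = 56]
2. B_y = -26/3  [2·signedArea(BDC) = 0 ∩ BD · AC = 56]
   → B = (29/3, -26/3)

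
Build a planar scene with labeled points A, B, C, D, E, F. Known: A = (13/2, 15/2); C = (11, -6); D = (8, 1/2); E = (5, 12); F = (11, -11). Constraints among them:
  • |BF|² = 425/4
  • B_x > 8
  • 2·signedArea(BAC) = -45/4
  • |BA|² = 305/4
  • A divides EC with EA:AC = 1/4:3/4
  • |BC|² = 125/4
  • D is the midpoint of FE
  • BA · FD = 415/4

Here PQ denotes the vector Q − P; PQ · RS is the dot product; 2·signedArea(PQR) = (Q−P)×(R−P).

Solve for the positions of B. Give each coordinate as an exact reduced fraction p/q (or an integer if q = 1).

B = (17/2, -1)

1. B_x = 17/2  [2·signedArea(BAC) = -45/4 ∩ BA · FD = 415/4]
2. B_y = -1  [2·signedArea(BAC) = -45/4 ∩ BA · FD = 415/4]
   → B = (17/2, -1)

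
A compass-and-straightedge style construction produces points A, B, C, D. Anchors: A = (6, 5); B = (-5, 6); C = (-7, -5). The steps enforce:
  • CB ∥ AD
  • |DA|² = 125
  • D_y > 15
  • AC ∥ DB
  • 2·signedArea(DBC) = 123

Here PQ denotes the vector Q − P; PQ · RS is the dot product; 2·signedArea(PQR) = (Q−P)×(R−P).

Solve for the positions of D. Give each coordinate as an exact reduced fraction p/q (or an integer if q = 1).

D = (8, 16)

1. D_x = 8  [AC ∥ DB ∩ CB ∥ AD]
2. D_y = 16  [AC ∥ DB ∩ CB ∥ AD]
   → D = (8, 16)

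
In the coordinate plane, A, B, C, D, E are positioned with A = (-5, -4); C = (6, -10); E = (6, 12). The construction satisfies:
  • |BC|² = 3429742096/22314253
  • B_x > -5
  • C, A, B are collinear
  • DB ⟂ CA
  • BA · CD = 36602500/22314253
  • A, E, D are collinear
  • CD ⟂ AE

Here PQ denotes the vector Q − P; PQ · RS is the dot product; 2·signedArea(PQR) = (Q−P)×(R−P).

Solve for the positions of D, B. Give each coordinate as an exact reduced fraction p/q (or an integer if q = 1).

B = (-289070/59189, -240506/59189)
D = (-1610/377, -1108/377)

1. D_x = -1610/377  [A, E, D are collinear ∩ CD ⟂ AE]
2. D_y = -1108/377  [A, E, D are collinear ∩ CD ⟂ AE]
   → D = (-1610/377, -1108/377)
3. B_x = -289070/59189  [C, A, B are collinear ∩ DB ⟂ CA]
4. B_y = -240506/59189  [C, A, B are collinear ∩ DB ⟂ CA]
   → B = (-289070/59189, -240506/59189)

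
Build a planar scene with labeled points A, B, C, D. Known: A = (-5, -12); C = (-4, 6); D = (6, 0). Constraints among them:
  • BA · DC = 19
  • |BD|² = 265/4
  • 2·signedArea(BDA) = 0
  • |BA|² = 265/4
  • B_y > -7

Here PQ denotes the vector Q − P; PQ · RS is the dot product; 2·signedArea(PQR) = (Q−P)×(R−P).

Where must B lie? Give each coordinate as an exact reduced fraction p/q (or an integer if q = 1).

B = (1/2, -6)

1. B_x = 1/2  [2·signedArea(BDA) = 0 ∩ BA · DC = 19]
2. B_y = -6  [2·signedArea(BDA) = 0 ∩ BA · DC = 19]
   → B = (1/2, -6)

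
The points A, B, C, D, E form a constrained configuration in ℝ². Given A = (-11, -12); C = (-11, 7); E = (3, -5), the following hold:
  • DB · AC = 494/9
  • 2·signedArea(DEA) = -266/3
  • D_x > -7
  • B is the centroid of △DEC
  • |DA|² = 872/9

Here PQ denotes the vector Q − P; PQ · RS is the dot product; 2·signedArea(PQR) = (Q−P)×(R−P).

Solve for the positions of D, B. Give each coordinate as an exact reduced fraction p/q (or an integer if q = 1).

B = (-43/9, -4/9)
D = (-19/3, -10/3)

1. D_x = -19/3  [line 7·x + -14·y + -7/3 = 0 ∩ |DA|² = 872/9]
2. D_y = -10/3  [line 7·x + -14·y + -7/3 = 0 ∩ |DA|² = 872/9]
   → D = (-19/3, -10/3)
3. B_x = -43/9  [DB · AC = 494/9 ∩ B is the centroid of △DEC]
4. B_y = -4/9  [DB · AC = 494/9 ∩ B is the centroid of △DEC]
   → B = (-43/9, -4/9)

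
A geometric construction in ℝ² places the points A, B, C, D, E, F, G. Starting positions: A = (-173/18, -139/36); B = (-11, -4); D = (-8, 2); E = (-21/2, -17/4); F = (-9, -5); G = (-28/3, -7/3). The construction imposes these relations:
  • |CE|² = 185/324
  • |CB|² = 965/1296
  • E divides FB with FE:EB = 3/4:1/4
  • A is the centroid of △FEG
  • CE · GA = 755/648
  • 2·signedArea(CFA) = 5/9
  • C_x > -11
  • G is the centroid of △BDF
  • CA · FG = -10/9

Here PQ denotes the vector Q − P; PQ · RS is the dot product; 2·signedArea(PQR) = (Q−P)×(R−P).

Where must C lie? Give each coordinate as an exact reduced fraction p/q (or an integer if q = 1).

C = (-185/18, -127/36)

1. C_x = -185/18  [CA · FG = -10/9 ∩ CE · GA = 755/648]
2. C_y = -127/36  [CA · FG = -10/9 ∩ CE · GA = 755/648]
   → C = (-185/18, -127/36)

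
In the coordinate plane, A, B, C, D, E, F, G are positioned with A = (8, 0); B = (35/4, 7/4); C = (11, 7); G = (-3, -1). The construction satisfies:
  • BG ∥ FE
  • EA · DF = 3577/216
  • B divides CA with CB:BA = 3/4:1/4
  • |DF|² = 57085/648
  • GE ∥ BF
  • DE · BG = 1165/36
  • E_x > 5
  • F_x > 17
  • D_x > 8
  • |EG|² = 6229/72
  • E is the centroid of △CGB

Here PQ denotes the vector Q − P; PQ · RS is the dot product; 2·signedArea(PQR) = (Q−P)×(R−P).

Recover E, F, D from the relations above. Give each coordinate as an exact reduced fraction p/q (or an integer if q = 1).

D = (295/36, 115/36)
E = (67/12, 31/12)
F = (52/3, 16/3)

1. E_x = 67/12  [E is the centroid of △CGB]
2. E_y = 31/12  [E is the centroid of △CGB]
   → E = (67/12, 31/12)
3. F_x = 52/3  [BG ∥ FE ∩ GE ∥ BF]
4. F_y = 16/3  [BG ∥ FE ∩ GE ∥ BF]
   → F = (52/3, 16/3)
5. D_x = 295/36  [DE · BG = 1165/36 ∩ EA · DF = 3577/216]
6. D_y = 115/36  [DE · BG = 1165/36 ∩ EA · DF = 3577/216]
   → D = (295/36, 115/36)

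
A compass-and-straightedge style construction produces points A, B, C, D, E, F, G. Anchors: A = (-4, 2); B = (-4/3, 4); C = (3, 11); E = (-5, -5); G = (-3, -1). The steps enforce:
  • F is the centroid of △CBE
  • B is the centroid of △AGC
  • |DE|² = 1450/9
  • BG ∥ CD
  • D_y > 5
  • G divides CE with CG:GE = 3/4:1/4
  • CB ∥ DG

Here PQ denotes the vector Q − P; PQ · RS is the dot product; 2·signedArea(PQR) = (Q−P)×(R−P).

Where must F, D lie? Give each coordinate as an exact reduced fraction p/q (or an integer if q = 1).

D = (4/3, 6)
F = (-10/9, 10/3)

1. F_x = -10/9  [F is the centroid of △CBE]
2. F_y = 10/3  [F is the centroid of △CBE]
   → F = (-10/9, 10/3)
3. D_x = 4/3  [CB ∥ DG ∩ BG ∥ CD]
4. D_y = 6  [CB ∥ DG ∩ BG ∥ CD]
   → D = (4/3, 6)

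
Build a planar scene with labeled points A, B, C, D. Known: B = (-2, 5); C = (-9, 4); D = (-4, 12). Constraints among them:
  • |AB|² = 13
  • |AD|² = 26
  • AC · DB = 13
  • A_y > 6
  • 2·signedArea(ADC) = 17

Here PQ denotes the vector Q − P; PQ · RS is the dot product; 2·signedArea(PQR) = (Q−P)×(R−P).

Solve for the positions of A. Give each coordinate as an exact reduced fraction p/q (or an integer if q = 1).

A = (-5, 7)

1. A_x = -5  [AC · DB = 13 ∩ 2·signedArea(ADC) = 17]
2. A_y = 7  [AC · DB = 13 ∩ 2·signedArea(ADC) = 17]
   → A = (-5, 7)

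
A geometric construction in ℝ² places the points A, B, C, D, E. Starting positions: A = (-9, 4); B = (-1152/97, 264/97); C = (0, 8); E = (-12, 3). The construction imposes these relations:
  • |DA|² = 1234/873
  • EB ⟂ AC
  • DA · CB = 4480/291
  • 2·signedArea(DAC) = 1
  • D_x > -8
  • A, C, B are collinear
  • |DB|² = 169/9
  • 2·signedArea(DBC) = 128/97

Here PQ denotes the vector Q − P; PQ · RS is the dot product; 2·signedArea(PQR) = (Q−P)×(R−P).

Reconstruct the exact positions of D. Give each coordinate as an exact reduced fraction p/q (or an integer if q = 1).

D = (-772/97, 1331/291)

1. D_x = -772/97  [2·signedArea(DBC) = 128/97 ∩ DA · CB = 4480/291]
2. D_y = 1331/291  [2·signedArea(DBC) = 128/97 ∩ DA · CB = 4480/291]
   → D = (-772/97, 1331/291)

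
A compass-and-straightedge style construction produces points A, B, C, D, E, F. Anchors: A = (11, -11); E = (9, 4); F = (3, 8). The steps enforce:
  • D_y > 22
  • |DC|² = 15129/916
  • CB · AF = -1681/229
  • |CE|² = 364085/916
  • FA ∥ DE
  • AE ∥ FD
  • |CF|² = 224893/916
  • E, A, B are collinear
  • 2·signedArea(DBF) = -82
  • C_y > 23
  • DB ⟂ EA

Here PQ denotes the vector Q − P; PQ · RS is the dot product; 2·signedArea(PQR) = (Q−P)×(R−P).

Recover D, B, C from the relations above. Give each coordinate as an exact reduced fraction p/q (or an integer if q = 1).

B = (1459/229, 5431/229)
C = (2303/458, 5390/229)
D = (1, 23)

1. D_x = 1  [FA ∥ DE ∩ AE ∥ FD]
2. D_y = 23  [FA ∥ DE ∩ AE ∥ FD]
   → D = (1, 23)
3. B_x = 1459/229  [E, A, B are collinear ∩ DB ⟂ EA]
4. B_y = 5431/229  [E, A, B are collinear ∩ DB ⟂ EA]
   → B = (1459/229, 5431/229)
5. C_x = 2303/458  [line 8·x + -19·y + 93198/229 = 0 ∩ |CF|² = 224893/916]
6. C_y = 5390/229  [line 8·x + -19·y + 93198/229 = 0 ∩ |CF|² = 224893/916]
   → C = (2303/458, 5390/229)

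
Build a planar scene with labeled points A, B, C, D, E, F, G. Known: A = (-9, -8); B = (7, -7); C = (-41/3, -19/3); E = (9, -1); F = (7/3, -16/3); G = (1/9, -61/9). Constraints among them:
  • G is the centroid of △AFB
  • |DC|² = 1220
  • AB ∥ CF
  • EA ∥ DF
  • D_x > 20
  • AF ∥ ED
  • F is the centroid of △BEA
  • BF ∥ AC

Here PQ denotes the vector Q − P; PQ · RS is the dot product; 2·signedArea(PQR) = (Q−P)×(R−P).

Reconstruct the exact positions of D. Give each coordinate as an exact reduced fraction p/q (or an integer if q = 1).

D = (61/3, 5/3)

1. D_x = 61/3  [EA ∥ DF ∩ AF ∥ ED]
2. D_y = 5/3  [EA ∥ DF ∩ AF ∥ ED]
   → D = (61/3, 5/3)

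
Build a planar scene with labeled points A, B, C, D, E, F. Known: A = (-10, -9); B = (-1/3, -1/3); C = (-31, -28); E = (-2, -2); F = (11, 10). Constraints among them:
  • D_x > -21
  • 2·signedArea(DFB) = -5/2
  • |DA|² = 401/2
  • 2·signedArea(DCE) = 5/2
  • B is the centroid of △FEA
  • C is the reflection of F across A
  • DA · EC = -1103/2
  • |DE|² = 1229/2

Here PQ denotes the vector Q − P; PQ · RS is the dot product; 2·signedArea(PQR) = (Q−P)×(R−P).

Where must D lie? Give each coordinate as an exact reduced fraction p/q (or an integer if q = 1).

1. D_x = -41/2  [2·signedArea(DCE) = 5/2 ∩ DA · EC = -1103/2]
2. D_y = -37/2  [2·signedArea(DCE) = 5/2 ∩ DA · EC = -1103/2]
   → D = (-41/2, -37/2)

D = (-41/2, -37/2)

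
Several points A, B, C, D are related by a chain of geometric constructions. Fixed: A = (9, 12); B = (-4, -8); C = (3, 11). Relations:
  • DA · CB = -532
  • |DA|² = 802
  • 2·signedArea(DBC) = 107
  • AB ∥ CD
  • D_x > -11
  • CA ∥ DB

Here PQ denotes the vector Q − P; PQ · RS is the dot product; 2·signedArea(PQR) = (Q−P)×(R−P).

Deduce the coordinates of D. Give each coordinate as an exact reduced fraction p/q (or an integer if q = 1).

1. D_x = -10  [CA ∥ DB ∩ AB ∥ CD]
2. D_y = -9  [CA ∥ DB ∩ AB ∥ CD]
   → D = (-10, -9)

D = (-10, -9)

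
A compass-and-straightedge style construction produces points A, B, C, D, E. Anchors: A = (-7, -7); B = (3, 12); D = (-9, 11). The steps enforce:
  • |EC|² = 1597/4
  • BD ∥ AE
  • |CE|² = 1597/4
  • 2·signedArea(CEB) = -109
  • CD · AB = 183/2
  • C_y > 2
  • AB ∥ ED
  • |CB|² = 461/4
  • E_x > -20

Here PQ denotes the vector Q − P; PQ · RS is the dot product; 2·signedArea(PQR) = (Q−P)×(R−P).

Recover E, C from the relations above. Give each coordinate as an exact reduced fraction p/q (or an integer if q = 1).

C = (-2, 5/2)
E = (-19, -8)

1. E_x = -19  [AB ∥ ED ∩ BD ∥ AE]
2. E_y = -8  [AB ∥ ED ∩ BD ∥ AE]
   → E = (-19, -8)
3. C_x = -2  [CD · AB = 183/2 ∩ 2·signedArea(CEB) = -109]
4. C_y = 5/2  [CD · AB = 183/2 ∩ 2·signedArea(CEB) = -109]
   → C = (-2, 5/2)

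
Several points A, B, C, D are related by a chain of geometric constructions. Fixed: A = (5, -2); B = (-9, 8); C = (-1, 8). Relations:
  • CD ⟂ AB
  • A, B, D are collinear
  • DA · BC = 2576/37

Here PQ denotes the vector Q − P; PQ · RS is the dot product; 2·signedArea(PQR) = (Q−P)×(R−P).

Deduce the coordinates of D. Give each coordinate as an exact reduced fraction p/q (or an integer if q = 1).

1. D_x = -137/37  [A, B, D are collinear ∩ CD ⟂ AB]
2. D_y = 156/37  [A, B, D are collinear ∩ CD ⟂ AB]
   → D = (-137/37, 156/37)

D = (-137/37, 156/37)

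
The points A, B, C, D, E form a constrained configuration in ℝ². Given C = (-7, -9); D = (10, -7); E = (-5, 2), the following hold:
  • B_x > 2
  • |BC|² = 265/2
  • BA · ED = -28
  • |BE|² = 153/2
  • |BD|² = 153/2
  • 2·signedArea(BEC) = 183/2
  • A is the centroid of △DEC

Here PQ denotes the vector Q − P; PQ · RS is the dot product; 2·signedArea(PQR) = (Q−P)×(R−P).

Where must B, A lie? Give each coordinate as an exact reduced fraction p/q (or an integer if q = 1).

1. B_x = 5/2  [line 11·x + -2·y + -65/2 = 0 ∩ |BC|² = 265/2]
2. B_y = -5/2  [line 11·x + -2·y + -65/2 = 0 ∩ |BC|² = 265/2]
   → B = (5/2, -5/2)
3. A_x = -2/3  [BA · ED = -28 ∩ A is the centroid of △DEC]
4. A_y = -14/3  [BA · ED = -28 ∩ A is the centroid of △DEC]
   → A = (-2/3, -14/3)

A = (-2/3, -14/3)
B = (5/2, -5/2)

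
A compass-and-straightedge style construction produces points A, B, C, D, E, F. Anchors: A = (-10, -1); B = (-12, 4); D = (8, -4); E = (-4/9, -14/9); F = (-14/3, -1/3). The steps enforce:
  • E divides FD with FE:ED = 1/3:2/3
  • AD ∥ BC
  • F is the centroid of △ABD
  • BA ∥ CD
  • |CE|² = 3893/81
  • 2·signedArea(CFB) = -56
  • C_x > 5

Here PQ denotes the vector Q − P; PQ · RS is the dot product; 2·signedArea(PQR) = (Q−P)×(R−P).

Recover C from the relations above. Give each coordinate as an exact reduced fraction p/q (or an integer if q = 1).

C = (6, 1)

1. C_x = 6  [BA ∥ CD ∩ AD ∥ BC]
2. C_y = 1  [BA ∥ CD ∩ AD ∥ BC]
   → C = (6, 1)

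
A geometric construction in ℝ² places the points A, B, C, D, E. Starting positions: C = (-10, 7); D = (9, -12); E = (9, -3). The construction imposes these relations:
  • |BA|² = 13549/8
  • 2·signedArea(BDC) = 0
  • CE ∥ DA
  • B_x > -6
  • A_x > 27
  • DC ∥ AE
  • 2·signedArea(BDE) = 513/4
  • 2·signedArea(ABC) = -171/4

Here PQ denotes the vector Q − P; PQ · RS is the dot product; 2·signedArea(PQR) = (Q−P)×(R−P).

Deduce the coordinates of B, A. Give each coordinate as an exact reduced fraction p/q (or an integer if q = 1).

1. B_x = -21/4  [2·signedArea(BDC) = 0 ∩ 2·signedArea(BDE) = 513/4]
2. B_y = 9/4  [2·signedArea(BDC) = 0 ∩ 2·signedArea(BDE) = 513/4]
   → B = (-21/4, 9/4)
3. A_x = 28  [DC ∥ AE ∩ CE ∥ DA]
4. A_y = -22  [DC ∥ AE ∩ CE ∥ DA]
   → A = (28, -22)

A = (28, -22)
B = (-21/4, 9/4)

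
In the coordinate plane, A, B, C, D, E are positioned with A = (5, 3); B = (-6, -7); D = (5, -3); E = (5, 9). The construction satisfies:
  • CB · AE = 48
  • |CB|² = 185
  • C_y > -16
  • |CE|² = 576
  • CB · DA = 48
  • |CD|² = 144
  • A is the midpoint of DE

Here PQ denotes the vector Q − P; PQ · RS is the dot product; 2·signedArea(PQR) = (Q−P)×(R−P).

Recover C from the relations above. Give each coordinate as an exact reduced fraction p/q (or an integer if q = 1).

C = (5, -15)

1. C_y = -15  [CB · DA = 48]
2. C_x = 5  [|CD|² = 144]
   → C = (5, -15)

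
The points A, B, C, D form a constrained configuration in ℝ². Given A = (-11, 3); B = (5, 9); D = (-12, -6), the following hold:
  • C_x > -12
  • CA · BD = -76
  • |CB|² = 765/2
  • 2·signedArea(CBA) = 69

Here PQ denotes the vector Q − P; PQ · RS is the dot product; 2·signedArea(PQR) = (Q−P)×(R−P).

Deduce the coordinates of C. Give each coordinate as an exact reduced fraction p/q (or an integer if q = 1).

1. C_x = -23/2  [2·signedArea(CBA) = 69 ∩ CA · BD = -76]
2. C_y = -3/2  [2·signedArea(CBA) = 69 ∩ CA · BD = -76]
   → C = (-23/2, -3/2)

C = (-23/2, -3/2)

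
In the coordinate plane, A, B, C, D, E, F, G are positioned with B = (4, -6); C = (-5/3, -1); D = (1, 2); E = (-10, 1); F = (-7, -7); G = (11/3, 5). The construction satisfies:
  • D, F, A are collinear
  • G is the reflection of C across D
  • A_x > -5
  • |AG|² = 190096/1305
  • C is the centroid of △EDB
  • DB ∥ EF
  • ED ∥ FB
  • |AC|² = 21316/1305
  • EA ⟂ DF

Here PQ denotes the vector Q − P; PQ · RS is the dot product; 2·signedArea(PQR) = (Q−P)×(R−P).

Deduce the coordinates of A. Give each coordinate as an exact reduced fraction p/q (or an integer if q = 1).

1. A_x = -631/145  [D, F, A are collinear ∩ EA ⟂ DF]
2. A_y = -583/145  [D, F, A are collinear ∩ EA ⟂ DF]
   → A = (-631/145, -583/145)

A = (-631/145, -583/145)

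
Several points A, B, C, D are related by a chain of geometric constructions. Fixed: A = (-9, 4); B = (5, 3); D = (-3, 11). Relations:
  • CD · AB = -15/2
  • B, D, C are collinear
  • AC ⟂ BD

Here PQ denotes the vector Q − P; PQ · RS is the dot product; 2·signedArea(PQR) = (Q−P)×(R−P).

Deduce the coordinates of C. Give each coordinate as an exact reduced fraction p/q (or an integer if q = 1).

C = (-5/2, 21/2)

1. C_x = -5/2  [B, D, C are collinear ∩ AC ⟂ BD]
2. C_y = 21/2  [B, D, C are collinear ∩ AC ⟂ BD]
   → C = (-5/2, 21/2)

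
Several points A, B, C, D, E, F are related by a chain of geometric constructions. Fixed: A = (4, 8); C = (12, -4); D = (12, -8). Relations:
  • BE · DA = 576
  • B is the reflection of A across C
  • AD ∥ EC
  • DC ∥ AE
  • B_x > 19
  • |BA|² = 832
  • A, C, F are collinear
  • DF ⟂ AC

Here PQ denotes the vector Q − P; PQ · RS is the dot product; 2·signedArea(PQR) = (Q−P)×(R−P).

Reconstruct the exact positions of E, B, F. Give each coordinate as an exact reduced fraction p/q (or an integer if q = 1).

1. E_x = 4  [AD ∥ EC ∩ DC ∥ AE]
2. E_y = 12  [AD ∥ EC ∩ DC ∥ AE]
   → E = (4, 12)
3. B_x = 20  [B is the reflection of A across C]
4. B_y = -16  [B is the reflection of A across C]
   → B = (20, -16)
5. F_x = 180/13  [A, C, F are collinear ∩ DF ⟂ AC]
6. F_y = -88/13  [A, C, F are collinear ∩ DF ⟂ AC]
   → F = (180/13, -88/13)

B = (20, -16)
E = (4, 12)
F = (180/13, -88/13)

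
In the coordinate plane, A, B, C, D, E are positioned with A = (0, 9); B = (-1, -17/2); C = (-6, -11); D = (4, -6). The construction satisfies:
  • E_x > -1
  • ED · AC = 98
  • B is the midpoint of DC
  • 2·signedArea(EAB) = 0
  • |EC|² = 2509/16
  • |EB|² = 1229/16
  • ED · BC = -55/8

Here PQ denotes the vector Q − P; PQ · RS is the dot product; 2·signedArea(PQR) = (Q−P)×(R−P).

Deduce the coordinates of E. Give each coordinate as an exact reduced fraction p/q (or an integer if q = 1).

E = (-1/2, 1/4)

1. E_x = -1/2  [2·signedArea(EAB) = 0 ∩ ED · AC = 98]
2. E_y = 1/4  [2·signedArea(EAB) = 0 ∩ ED · AC = 98]
   → E = (-1/2, 1/4)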